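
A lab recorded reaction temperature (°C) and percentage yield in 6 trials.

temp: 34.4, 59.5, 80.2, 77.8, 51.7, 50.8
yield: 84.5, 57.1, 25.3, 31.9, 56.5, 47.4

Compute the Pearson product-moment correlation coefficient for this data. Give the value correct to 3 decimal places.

-0.941

n = 6, Σx = 354.4, Σy = 302.7, Σx² = 22462.02, Σy² = 17497.37, Σxy = 16144.1
nΣxy − ΣxΣy = 96864.6 − 107276.88 = -10412.28
nΣx² − (Σx)² = 134772.12 − 125599.36 = 9172.76; nΣy² − (Σy)² = 104984.22 − 91627.29 = 13356.93
r = -10412.28 / √(9172.76 × 13356.93) = -10412.28 / 11068.8714 ≈ -0.941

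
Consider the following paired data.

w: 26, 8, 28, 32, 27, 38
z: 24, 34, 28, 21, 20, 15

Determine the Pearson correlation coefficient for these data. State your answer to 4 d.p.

n = 6, Σw = 159, Σz = 142, Σw² = 4721, Σz² = 3582, Σwz = 3462
nΣwz − ΣwΣz = 20772 − 22578 = -1806
nΣw² − (Σw)² = 28326 − 25281 = 3045; nΣz² − (Σz)² = 21492 − 20164 = 1328
r = -1806 / √(3045 × 1328) = -1806 / 2010.9102 ≈ -0.8981

-0.8981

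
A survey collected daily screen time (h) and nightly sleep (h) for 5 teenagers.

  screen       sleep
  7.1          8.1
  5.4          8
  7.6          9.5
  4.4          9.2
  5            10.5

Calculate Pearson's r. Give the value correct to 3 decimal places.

n = 5, Σx = 29.5, Σy = 45.3, Σx² = 181.69, Σy² = 414.75, Σxy = 265.89
nΣxy − ΣxΣy = 1329.45 − 1336.35 = -6.9
nΣx² − (Σx)² = 908.45 − 870.25 = 38.2; nΣy² − (Σy)² = 2073.75 − 2052.09 = 21.66
r = -6.9 / √(38.2 × 21.66) = -6.9 / 28.7648 ≈ -0.240

-0.240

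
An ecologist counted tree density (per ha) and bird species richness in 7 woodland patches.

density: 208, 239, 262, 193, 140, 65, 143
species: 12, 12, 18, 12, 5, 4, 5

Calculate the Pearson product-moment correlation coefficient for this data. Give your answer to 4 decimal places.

0.9178

n = 7, Σx = 1250, Σy = 68, Σx² = 250552, Σy² = 822, Σxy = 14071
nΣxy − ΣxΣy = 98497 − 85000 = 13497
nΣx² − (Σx)² = 1753864 − 1562500 = 191364; nΣy² − (Σy)² = 5754 − 4624 = 1130
r = 13497 / √(191364 × 1130) = 13497 / 14705.1460 ≈ 0.9178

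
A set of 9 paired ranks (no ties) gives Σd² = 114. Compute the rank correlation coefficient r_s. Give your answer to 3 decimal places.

ρ = 1 − 6Σd² / [n(n²−1)] = 1 − 6×114 / (9×80)
  = 1 − 684/720 = 1 − 0.9500 ≈ 0.050

0.050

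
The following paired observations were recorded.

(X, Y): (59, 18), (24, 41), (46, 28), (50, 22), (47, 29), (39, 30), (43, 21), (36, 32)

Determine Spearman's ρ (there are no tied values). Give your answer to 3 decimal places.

Rank X: 8, 1, 5, 7, 6, 3, 4, 2
Rank Y: 1, 8, 4, 3, 5, 6, 2, 7
d = rank(X) − rank(Y): 7, -7, 1, 4, 1, -3, 2, -5; Σd² = 154
ρ = 1 − 6Σd² / [n(n²−1)] = 1 − 6×154 / (8×63) = 1 − 924/504 ≈ -0.833

-0.833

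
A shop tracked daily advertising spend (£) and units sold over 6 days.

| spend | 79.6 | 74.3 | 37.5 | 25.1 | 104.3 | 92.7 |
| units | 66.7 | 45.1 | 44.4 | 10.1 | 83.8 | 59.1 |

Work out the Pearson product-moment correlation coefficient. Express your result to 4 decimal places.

n = 6, Σx = 413.5, Σy = 309.2, Σx² = 33364.69, Σy² = 19071.52, Σxy = 24797.67
nΣxy − ΣxΣy = 148786.02 − 127854.2 = 20931.82
nΣx² − (Σx)² = 200188.14 − 170982.25 = 29205.89; nΣy² − (Σy)² = 114429.12 − 95604.64 = 18824.48
r = 20931.82 / √(29205.89 × 18824.48) = 20931.82 / 23447.5093 ≈ 0.8927

0.8927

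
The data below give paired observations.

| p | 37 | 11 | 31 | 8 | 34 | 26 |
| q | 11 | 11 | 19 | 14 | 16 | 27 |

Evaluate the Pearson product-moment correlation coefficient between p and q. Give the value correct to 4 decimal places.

0.2002

n = 6, Σp = 147, Σq = 98, Σp² = 4347, Σq² = 1784, Σpq = 2475
nΣpq − ΣpΣq = 14850 − 14406 = 444
nΣp² − (Σp)² = 26082 − 21609 = 4473; nΣq² − (Σq)² = 10704 − 9604 = 1100
r = 444 / √(4473 × 1100) = 444 / 2218.1749 ≈ 0.2002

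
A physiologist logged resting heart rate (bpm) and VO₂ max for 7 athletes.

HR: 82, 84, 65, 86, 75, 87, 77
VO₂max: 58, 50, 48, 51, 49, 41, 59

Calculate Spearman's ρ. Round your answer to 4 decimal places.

-0.0714

Rank HR: 4, 5, 1, 6, 2, 7, 3
Rank VO₂max: 6, 4, 2, 5, 3, 1, 7
d = rank(HR) − rank(VO₂max): -2, 1, -1, 1, -1, 6, -4; Σd² = 60
ρ = 1 − 6Σd² / [n(n²−1)] = 1 − 6×60 / (7×48) = 1 − 360/336 ≈ -0.0714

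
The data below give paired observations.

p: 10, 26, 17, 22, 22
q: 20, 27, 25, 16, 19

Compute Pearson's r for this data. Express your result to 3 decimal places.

n = 5, Σp = 97, Σq = 107, Σp² = 2033, Σq² = 2371, Σpq = 2097
nΣpq − ΣpΣq = 10485 − 10379 = 106
nΣp² − (Σp)² = 10165 − 9409 = 756; nΣq² − (Σq)² = 11855 − 11449 = 406
r = 106 / √(756 × 406) = 106 / 554.0181 ≈ 0.191

0.191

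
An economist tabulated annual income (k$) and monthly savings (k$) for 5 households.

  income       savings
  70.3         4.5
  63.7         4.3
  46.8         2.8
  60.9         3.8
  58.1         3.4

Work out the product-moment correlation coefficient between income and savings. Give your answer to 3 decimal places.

n = 5, Σx = 299.8, Σy = 18.8, Σx² = 18274.44, Σy² = 72.58, Σxy = 1150.26
nΣxy − ΣxΣy = 5751.3 − 5636.24 = 115.06
nΣx² − (Σx)² = 91372.2 − 89880.04 = 1492.16; nΣy² − (Σy)² = 362.9 − 353.44 = 9.46
r = 115.06 / √(1492.16 × 9.46) = 115.06 / 118.8101 ≈ 0.968

0.968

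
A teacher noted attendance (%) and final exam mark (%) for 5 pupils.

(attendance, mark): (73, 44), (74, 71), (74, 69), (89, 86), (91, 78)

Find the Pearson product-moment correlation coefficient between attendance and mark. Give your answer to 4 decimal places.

n = 5, Σx = 401, Σy = 348, Σx² = 32483, Σy² = 25218, Σxy = 28324
nΣxy − ΣxΣy = 141620 − 139548 = 2072
nΣx² − (Σx)² = 162415 − 160801 = 1614; nΣy² − (Σy)² = 126090 − 121104 = 4986
r = 2072 / √(1614 × 4986) = 2072 / 2836.7947 ≈ 0.7304

0.7304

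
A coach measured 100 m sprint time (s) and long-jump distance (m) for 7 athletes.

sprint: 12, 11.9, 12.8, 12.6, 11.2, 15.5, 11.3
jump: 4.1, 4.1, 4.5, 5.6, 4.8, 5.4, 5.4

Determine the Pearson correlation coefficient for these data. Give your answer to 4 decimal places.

n = 7, Σx = 87.3, Σy = 33.9, Σx² = 1101.59, Σy² = 166.59, Σxy = 424.63
nΣxy − ΣxΣy = 2972.41 − 2959.47 = 12.94
nΣx² − (Σx)² = 7711.13 − 7621.29 = 89.84; nΣy² − (Σy)² = 1166.13 − 1149.21 = 16.92
r = 12.94 / √(89.84 × 16.92) = 12.94 / 38.9884 ≈ 0.3319

0.3319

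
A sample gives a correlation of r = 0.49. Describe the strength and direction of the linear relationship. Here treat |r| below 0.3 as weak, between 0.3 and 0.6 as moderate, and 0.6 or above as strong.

r = 0.49 > 0 so the relationship is positive.
|r| = 0.49, which falls in the moderate range.

moderate positive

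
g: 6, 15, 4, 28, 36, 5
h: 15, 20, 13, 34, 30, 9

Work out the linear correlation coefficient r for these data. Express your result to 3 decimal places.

0.933

n = 6, Σg = 94, Σh = 121, Σg² = 2382, Σh² = 2931, Σgh = 2519
nΣgh − ΣgΣh = 15114 − 11374 = 3740
nΣg² − (Σg)² = 14292 − 8836 = 5456; nΣh² − (Σh)² = 17586 − 14641 = 2945
r = 3740 / √(5456 × 2945) = 3740 / 4008.4810 ≈ 0.933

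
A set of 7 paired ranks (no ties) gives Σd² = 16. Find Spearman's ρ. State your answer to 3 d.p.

0.714

ρ = 1 − 6Σd² / [n(n²−1)] = 1 − 6×16 / (7×48)
  = 1 − 96/336 = 1 − 0.2857 ≈ 0.714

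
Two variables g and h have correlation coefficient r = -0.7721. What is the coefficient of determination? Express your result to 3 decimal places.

r² = (-0.7721)² = 0.596

0.596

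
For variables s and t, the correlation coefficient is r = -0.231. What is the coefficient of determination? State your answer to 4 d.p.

0.0534

r² = (-0.231)² = 0.0534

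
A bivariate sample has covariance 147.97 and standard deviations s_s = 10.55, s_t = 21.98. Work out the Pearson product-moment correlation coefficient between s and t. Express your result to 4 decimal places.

0.6381

r = Cov(s,t) / (s_s · s_t) = 147.97 / (10.55 × 21.98)
  = 147.97 / 231.8890 ≈ 0.6381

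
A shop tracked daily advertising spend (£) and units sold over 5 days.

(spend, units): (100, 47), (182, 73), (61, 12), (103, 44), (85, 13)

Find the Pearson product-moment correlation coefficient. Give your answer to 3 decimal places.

0.915

n = 5, Σx = 531, Σy = 189, Σx² = 64679, Σy² = 9787, Σxy = 24355
nΣxy − ΣxΣy = 121775 − 100359 = 21416
nΣx² − (Σx)² = 323395 − 281961 = 41434; nΣy² − (Σy)² = 48935 − 35721 = 13214
r = 21416 / √(41434 × 13214) = 21416 / 23398.9076 ≈ 0.915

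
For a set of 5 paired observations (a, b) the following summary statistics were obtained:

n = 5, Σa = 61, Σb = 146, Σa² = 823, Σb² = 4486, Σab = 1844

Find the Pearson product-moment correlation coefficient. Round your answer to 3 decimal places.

0.474

r = (nΣab − ΣaΣb) / √[(nΣa² − (Σa)²)(nΣb² − (Σb)²)]
Numerator: 5×1844 − 61×146 = 314
Denominator: √[(4115 − 3721)(22430 − 21316)] = √[394 × 1114] = 662.5074
r = 314 / 662.5074 ≈ 0.474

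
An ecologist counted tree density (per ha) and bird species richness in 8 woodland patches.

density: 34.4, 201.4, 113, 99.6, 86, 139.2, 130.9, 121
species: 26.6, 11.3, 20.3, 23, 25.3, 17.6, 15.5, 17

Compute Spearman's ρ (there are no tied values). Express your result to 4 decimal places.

-0.9286

Rank density: 1, 8, 4, 3, 2, 7, 6, 5
Rank species: 8, 1, 5, 6, 7, 4, 2, 3
d = rank(density) − rank(species): -7, 7, -1, -3, -5, 3, 4, 2; Σd² = 162
ρ = 1 − 6Σd² / [n(n²−1)] = 1 − 6×162 / (8×63) = 1 − 972/504 ≈ -0.9286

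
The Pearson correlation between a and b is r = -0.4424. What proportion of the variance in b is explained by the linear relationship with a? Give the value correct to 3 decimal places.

0.196

r² = (-0.4424)² = 0.196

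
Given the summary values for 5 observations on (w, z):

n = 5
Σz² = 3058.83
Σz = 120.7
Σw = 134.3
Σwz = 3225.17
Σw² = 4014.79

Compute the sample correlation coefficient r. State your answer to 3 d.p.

r = (nΣwz − ΣwΣz) / √[(nΣw² − (Σw)²)(nΣz² − (Σz)²)]
Numerator: 5×3225.17 − 134.3×120.7 = -84.16
Denominator: √[(20073.95 − 18036.49)(15294.15 − 14568.49)] = √[2037.46 × 725.66] = 1215.9372
r = -84.16 / 1215.9372 ≈ -0.069

-0.069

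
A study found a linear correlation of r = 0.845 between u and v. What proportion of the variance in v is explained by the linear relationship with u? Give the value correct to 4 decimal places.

r² = (0.845)² = 0.7140

0.7140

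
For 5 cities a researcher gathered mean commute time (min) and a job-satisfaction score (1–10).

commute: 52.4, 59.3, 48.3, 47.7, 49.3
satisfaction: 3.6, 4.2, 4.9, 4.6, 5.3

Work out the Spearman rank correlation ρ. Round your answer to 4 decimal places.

-0.5000

Rank commute: 4, 5, 2, 1, 3
Rank satisfaction: 1, 2, 4, 3, 5
d = rank(commute) − rank(satisfaction): 3, 3, -2, -2, -2; Σd² = 30
ρ = 1 − 6Σd² / [n(n²−1)] = 1 − 6×30 / (5×24) = 1 − 180/120 ≈ -0.5000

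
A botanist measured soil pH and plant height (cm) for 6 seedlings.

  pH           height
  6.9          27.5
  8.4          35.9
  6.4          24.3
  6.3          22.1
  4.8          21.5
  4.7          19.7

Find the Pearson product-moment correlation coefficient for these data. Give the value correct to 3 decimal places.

0.933

n = 6, Σx = 37.5, Σy = 151, Σx² = 243.95, Σy² = 3974.3, Σxy = 981.85
nΣxy − ΣxΣy = 5891.1 − 5662.5 = 228.6
nΣx² − (Σx)² = 1463.7 − 1406.25 = 57.45; nΣy² − (Σy)² = 23845.8 − 22801 = 1044.8
r = 228.6 / √(57.45 × 1044.8) = 228.6 / 244.9975 ≈ 0.933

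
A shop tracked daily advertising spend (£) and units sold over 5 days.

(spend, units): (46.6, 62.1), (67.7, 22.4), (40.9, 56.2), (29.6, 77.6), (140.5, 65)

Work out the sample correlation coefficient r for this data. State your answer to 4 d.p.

n = 5, Σx = 325.3, Σy = 283.3, Σx² = 29044.07, Σy² = 17763.37, Σxy = 18138.38
nΣxy − ΣxΣy = 90691.9 − 92157.49 = -1465.59
nΣx² − (Σx)² = 145220.35 − 105820.09 = 39400.26; nΣy² − (Σy)² = 88816.85 − 80258.89 = 8557.96
r = -1465.59 / √(39400.26 × 8557.96) = -1465.59 / 18362.6210 ≈ -0.0798

-0.0798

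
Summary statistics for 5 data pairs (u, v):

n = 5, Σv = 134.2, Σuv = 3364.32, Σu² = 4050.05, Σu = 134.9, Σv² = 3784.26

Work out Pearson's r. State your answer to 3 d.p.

r = (nΣuv − ΣuΣv) / √[(nΣu² − (Σu)²)(nΣv² − (Σv)²)]
Numerator: 5×3364.32 − 134.9×134.2 = -1281.98
Denominator: √[(20250.25 − 18198.01)(18921.3 − 18009.64)] = √[2052.24 × 911.66] = 1367.8250
r = -1281.98 / 1367.8250 ≈ -0.937

-0.937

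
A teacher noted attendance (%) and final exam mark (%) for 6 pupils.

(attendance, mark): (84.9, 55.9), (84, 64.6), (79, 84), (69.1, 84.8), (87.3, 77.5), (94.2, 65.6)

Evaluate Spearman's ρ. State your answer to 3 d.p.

-0.543

Rank attendance: 4, 3, 2, 1, 5, 6
Rank mark: 1, 2, 5, 6, 4, 3
d = rank(attendance) − rank(mark): 3, 1, -3, -5, 1, 3; Σd² = 54
ρ = 1 − 6Σd² / [n(n²−1)] = 1 − 6×54 / (6×35) = 1 − 324/210 ≈ -0.543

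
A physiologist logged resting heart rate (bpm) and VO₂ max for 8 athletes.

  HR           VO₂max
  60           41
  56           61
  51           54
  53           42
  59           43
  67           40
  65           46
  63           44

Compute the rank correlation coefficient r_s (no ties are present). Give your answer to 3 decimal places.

Rank HR: 5, 3, 1, 2, 4, 8, 7, 6
Rank VO₂max: 2, 8, 7, 3, 4, 1, 6, 5
d = rank(HR) − rank(VO₂max): 3, -5, -6, -1, 0, 7, 1, 1; Σd² = 122
ρ = 1 − 6Σd² / [n(n²−1)] = 1 − 6×122 / (8×63) = 1 − 732/504 ≈ -0.452

-0.452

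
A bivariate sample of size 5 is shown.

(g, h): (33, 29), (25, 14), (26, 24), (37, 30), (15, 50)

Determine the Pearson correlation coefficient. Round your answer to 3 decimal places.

-0.467

n = 5, Σg = 136, Σh = 147, Σg² = 3984, Σh² = 5013, Σgh = 3791
nΣgh − ΣgΣh = 18955 − 19992 = -1037
nΣg² − (Σg)² = 19920 − 18496 = 1424; nΣh² − (Σh)² = 25065 − 21609 = 3456
r = -1037 / √(1424 × 3456) = -1037 / 2218.4102 ≈ -0.467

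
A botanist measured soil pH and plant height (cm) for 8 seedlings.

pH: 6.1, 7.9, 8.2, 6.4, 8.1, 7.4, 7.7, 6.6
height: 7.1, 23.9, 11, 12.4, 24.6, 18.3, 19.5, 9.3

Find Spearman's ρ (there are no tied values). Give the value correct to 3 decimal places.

Rank pH: 1, 6, 8, 2, 7, 4, 5, 3
Rank height: 1, 7, 3, 4, 8, 5, 6, 2
d = rank(pH) − rank(height): 0, -1, 5, -2, -1, -1, -1, 1; Σd² = 34
ρ = 1 − 6Σd² / [n(n²−1)] = 1 − 6×34 / (8×63) = 1 − 204/504 ≈ 0.595

0.595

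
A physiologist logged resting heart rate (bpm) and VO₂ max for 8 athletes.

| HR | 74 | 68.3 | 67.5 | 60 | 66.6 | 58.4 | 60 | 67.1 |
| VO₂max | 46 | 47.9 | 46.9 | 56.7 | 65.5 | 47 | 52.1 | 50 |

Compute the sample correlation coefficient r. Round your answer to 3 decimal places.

n = 8, Σx = 521.9, Σy = 412.1, Σx² = 34245.67, Σy² = 21538.57, Σxy = 26831.42
nΣxy − ΣxΣy = 214651.36 − 215074.99 = -423.63
nΣx² − (Σx)² = 273965.36 − 272379.61 = 1585.75; nΣy² − (Σy)² = 172308.56 − 169826.41 = 2482.15
r = -423.63 / √(1585.75 × 2482.15) = -423.63 / 1983.9530 ≈ -0.214

-0.214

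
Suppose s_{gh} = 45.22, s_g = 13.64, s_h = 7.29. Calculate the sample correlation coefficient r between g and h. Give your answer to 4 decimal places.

0.4548

r = Cov(g,h) / (s_g · s_h) = 45.22 / (13.64 × 7.29)
  = 45.22 / 99.4356 ≈ 0.4548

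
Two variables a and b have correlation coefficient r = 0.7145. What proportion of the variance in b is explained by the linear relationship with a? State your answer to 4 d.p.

r² = (0.7145)² = 0.5105

0.5105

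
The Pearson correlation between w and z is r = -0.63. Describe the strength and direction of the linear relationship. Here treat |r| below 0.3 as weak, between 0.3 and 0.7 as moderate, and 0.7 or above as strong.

moderate negative

r = -0.63 < 0 so the relationship is negative.
|r| = 0.63, which falls in the moderate range.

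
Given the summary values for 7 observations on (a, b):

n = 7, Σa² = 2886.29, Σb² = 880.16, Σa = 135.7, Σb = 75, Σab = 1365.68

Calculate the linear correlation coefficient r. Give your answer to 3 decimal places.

r = (nΣab − ΣaΣb) / √[(nΣa² − (Σa)²)(nΣb² − (Σb)²)]
Numerator: 7×1365.68 − 135.7×75 = -617.74
Denominator: √[(20204.03 − 18414.49)(6161.12 − 5625)] = √[1789.54 × 536.12] = 979.4938
r = -617.74 / 979.4938 ≈ -0.631

-0.631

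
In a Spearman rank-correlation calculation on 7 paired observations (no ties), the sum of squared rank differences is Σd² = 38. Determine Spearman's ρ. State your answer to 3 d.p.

0.321

ρ = 1 − 6Σd² / [n(n²−1)] = 1 − 6×38 / (7×48)
  = 1 − 228/336 = 1 − 0.6786 ≈ 0.321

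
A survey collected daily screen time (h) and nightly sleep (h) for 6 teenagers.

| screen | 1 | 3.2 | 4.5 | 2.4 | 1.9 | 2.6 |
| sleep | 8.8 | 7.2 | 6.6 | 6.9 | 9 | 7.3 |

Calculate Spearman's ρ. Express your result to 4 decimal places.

-0.7714

Rank screen: 1, 5, 6, 3, 2, 4
Rank sleep: 5, 3, 1, 2, 6, 4
d = rank(screen) − rank(sleep): -4, 2, 5, 1, -4, 0; Σd² = 62
ρ = 1 − 6Σd² / [n(n²−1)] = 1 − 6×62 / (6×35) = 1 − 372/210 ≈ -0.7714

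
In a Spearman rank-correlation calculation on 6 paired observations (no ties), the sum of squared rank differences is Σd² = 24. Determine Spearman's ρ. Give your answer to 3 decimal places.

0.314

ρ = 1 − 6Σd² / [n(n²−1)] = 1 − 6×24 / (6×35)
  = 1 − 144/210 = 1 − 0.6857 ≈ 0.314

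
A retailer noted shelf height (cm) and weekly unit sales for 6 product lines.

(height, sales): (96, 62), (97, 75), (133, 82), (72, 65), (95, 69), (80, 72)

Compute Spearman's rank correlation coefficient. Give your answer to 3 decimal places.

Rank height: 4, 5, 6, 1, 3, 2
Rank sales: 1, 5, 6, 2, 3, 4
d = rank(height) − rank(sales): 3, 0, 0, -1, 0, -2; Σd² = 14
ρ = 1 − 6Σd² / [n(n²−1)] = 1 − 6×14 / (6×35) = 1 − 84/210 ≈ 0.600

0.600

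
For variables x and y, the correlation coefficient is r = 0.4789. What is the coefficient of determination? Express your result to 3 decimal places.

0.229

r² = (0.4789)² = 0.229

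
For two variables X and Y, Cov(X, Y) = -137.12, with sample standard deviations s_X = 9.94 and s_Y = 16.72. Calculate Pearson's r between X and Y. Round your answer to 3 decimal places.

r = Cov(X,Y) / (s_X · s_Y) = -137.12 / (9.94 × 16.72)
  = -137.12 / 166.1968 ≈ -0.825

-0.825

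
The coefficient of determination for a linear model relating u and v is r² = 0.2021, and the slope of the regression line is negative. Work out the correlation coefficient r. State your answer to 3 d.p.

-0.450

|r| = √0.2021 = 0.450
The association is negative, so r = −0.450.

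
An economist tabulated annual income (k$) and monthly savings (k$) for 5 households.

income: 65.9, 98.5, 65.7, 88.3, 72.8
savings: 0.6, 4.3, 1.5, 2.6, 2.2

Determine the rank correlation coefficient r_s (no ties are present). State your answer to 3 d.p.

Rank income: 2, 5, 1, 4, 3
Rank savings: 1, 5, 2, 4, 3
d = rank(income) − rank(savings): 1, 0, -1, 0, 0; Σd² = 2
ρ = 1 − 6Σd² / [n(n²−1)] = 1 − 6×2 / (5×24) = 1 − 12/120 ≈ 0.900

0.900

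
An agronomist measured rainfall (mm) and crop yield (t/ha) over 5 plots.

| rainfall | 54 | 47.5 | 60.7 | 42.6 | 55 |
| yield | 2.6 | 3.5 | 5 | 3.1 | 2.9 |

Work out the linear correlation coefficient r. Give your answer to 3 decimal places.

n = 5, Σx = 259.8, Σy = 17.1, Σx² = 13696.5, Σy² = 62.03, Σxy = 901.71
nΣxy − ΣxΣy = 4508.55 − 4442.58 = 65.97
nΣx² − (Σx)² = 68482.5 − 67496.04 = 986.46; nΣy² − (Σy)² = 310.15 − 292.41 = 17.74
r = 65.97 / √(986.46 × 17.74) = 65.97 / 132.2868 ≈ 0.499

0.499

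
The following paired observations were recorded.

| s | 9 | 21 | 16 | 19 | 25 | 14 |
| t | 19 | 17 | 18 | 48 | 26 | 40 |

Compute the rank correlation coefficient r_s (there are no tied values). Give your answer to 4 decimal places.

-0.0857

Rank s: 1, 5, 3, 4, 6, 2
Rank t: 3, 1, 2, 6, 4, 5
d = rank(s) − rank(t): -2, 4, 1, -2, 2, -3; Σd² = 38
ρ = 1 − 6Σd² / [n(n²−1)] = 1 − 6×38 / (6×35) = 1 − 228/210 ≈ -0.0857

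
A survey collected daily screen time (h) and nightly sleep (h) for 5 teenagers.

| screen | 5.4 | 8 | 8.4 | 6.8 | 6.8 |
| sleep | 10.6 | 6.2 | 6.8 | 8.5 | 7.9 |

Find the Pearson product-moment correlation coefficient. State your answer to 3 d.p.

n = 5, Σx = 35.4, Σy = 40, Σx² = 256.2, Σy² = 331.7, Σxy = 275.48
nΣxy − ΣxΣy = 1377.4 − 1416 = -38.6
nΣx² − (Σx)² = 1281 − 1253.16 = 27.84; nΣy² − (Σy)² = 1658.5 − 1600 = 58.5
r = -38.6 / √(27.84 × 58.5) = -38.6 / 40.3564 ≈ -0.956

-0.956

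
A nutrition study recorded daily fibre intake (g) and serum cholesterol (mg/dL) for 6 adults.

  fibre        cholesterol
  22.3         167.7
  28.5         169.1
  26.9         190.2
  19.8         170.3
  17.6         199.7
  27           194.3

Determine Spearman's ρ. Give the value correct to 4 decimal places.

-0.3143

Rank fibre: 3, 6, 4, 2, 1, 5
Rank cholesterol: 1, 2, 4, 3, 6, 5
d = rank(fibre) − rank(cholesterol): 2, 4, 0, -1, -5, 0; Σd² = 46
ρ = 1 − 6Σd² / [n(n²−1)] = 1 − 6×46 / (6×35) = 1 − 276/210 ≈ -0.3143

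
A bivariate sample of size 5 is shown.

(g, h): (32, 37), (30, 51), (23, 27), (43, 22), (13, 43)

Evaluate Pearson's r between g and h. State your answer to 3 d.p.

-0.452

n = 5, Σg = 141, Σh = 180, Σg² = 4471, Σh² = 7032, Σgh = 4840
nΣgh − ΣgΣh = 24200 − 25380 = -1180
nΣg² − (Σg)² = 22355 − 19881 = 2474; nΣh² − (Σh)² = 35160 − 32400 = 2760
r = -1180 / √(2474 × 2760) = -1180 / 2613.0901 ≈ -0.452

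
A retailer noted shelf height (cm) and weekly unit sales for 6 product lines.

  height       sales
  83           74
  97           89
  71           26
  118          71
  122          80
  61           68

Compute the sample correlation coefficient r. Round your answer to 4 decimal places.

0.5046

n = 6, Σx = 552, Σy = 408, Σx² = 53868, Σy² = 30138, Σxy = 38907
nΣxy − ΣxΣy = 233442 − 225216 = 8226
nΣx² − (Σx)² = 323208 − 304704 = 18504; nΣy² − (Σy)² = 180828 − 166464 = 14364
r = 8226 / √(18504 × 14364) = 8226 / 16303.1119 ≈ 0.5046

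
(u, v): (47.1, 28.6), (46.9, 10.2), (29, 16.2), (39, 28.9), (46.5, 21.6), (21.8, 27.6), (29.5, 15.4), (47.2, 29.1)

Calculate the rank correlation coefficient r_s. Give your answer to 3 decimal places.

Rank u: 7, 6, 2, 4, 5, 1, 3, 8
Rank v: 6, 1, 3, 7, 4, 5, 2, 8
d = rank(u) − rank(v): 1, 5, -1, -3, 1, -4, 1, 0; Σd² = 54
ρ = 1 − 6Σd² / [n(n²−1)] = 1 − 6×54 / (8×63) = 1 − 324/504 ≈ 0.357

0.357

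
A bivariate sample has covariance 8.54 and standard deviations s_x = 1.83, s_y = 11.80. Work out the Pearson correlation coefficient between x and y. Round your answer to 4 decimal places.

r = Cov(x,y) / (s_x · s_y) = 8.54 / (1.83 × 11.80)
  = 8.54 / 21.5940 ≈ 0.3955

0.3955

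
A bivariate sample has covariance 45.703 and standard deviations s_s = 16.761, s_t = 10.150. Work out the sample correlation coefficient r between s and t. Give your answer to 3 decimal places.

r = Cov(s,t) / (s_s · s_t) = 45.703 / (16.761 × 10.150)
  = 45.703 / 170.1241 ≈ 0.269

0.269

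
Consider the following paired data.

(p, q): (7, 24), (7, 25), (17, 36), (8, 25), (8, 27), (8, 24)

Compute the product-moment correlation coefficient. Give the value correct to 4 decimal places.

0.9749

n = 6, Σp = 55, Σq = 161, Σp² = 579, Σq² = 4427, Σpq = 1563
nΣpq − ΣpΣq = 9378 − 8855 = 523
nΣp² − (Σp)² = 3474 − 3025 = 449; nΣq² − (Σq)² = 26562 − 25921 = 641
r = 523 / √(449 × 641) = 523 / 536.4783 ≈ 0.9749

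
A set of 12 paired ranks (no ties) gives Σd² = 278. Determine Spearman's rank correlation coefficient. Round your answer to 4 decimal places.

0.0280

ρ = 1 − 6Σd² / [n(n²−1)] = 1 − 6×278 / (12×143)
  = 1 − 1668/1716 = 1 − 0.97203 ≈ 0.0280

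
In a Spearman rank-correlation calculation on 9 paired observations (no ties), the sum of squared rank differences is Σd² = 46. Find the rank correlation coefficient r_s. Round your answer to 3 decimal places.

0.617

ρ = 1 − 6Σd² / [n(n²−1)] = 1 − 6×46 / (9×80)
  = 1 − 276/720 = 1 − 0.3833 ≈ 0.617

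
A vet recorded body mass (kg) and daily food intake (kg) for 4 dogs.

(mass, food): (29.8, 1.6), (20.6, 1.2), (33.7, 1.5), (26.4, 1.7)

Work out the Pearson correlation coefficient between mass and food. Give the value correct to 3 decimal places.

0.578

n = 4, Σx = 110.5, Σy = 6, Σx² = 3145.05, Σy² = 9.14, Σxy = 167.83
nΣxy − ΣxΣy = 671.32 − 663 = 8.32
nΣx² − (Σx)² = 12580.2 − 12210.25 = 369.95; nΣy² − (Σy)² = 36.56 − 36 = 0.56
r = 8.32 / √(369.95 × 0.56) = 8.32 / 14.3935 ≈ 0.578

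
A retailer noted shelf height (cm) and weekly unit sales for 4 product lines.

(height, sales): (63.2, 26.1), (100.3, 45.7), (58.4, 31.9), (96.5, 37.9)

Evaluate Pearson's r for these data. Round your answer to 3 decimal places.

n = 4, Σx = 318.4, Σy = 141.6, Σx² = 26777.14, Σy² = 5223.72, Σxy = 11753.54
nΣxy − ΣxΣy = 47014.16 − 45085.44 = 1928.72
nΣx² − (Σx)² = 107108.56 − 101378.56 = 5730; nΣy² − (Σy)² = 20894.88 − 20050.56 = 844.32
r = 1928.72 / √(5730 × 844.32) = 1928.72 / 2199.5349 ≈ 0.877

0.877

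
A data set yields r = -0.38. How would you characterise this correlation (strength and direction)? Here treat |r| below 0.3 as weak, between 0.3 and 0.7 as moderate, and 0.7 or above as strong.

r = -0.38 < 0 so the relationship is negative.
|r| = 0.38, which falls in the moderate range.

moderate negative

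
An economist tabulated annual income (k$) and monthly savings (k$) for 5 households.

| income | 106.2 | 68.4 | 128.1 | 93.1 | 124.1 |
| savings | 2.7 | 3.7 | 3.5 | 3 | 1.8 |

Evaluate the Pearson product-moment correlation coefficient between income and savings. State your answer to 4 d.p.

n = 5, Σx = 519.9, Σy = 14.7, Σx² = 56435.03, Σy² = 45.47, Σxy = 1490.85
nΣxy − ΣxΣy = 7454.25 − 7642.53 = -188.28
nΣx² − (Σx)² = 282175.15 − 270296.01 = 11879.14; nΣy² − (Σy)² = 227.35 − 216.09 = 11.26
r = -188.28 / √(11879.14 × 11.26) = -188.28 / 365.7309 ≈ -0.5148

-0.5148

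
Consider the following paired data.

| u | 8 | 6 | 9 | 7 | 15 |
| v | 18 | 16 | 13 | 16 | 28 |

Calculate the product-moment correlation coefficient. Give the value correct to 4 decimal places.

n = 5, Σu = 45, Σv = 91, Σu² = 455, Σv² = 1789, Σuv = 889
nΣuv − ΣuΣv = 4445 − 4095 = 350
nΣu² − (Σu)² = 2275 − 2025 = 250; nΣv² − (Σv)² = 8945 − 8281 = 664
r = 350 / √(250 × 664) = 350 / 407.4310 ≈ 0.8590

0.8590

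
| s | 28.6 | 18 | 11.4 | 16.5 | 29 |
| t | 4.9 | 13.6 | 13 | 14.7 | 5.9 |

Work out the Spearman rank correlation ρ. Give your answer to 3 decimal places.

Rank s: 4, 3, 1, 2, 5
Rank t: 1, 4, 3, 5, 2
d = rank(s) − rank(t): 3, -1, -2, -3, 3; Σd² = 32
ρ = 1 − 6Σd² / [n(n²−1)] = 1 − 6×32 / (5×24) = 1 − 192/120 ≈ -0.600

-0.600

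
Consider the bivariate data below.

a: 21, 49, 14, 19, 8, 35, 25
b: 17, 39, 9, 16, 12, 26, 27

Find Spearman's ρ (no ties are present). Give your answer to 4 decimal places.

0.9286

Rank a: 4, 7, 2, 3, 1, 6, 5
Rank b: 4, 7, 1, 3, 2, 5, 6
d = rank(a) − rank(b): 0, 0, 1, 0, -1, 1, -1; Σd² = 4
ρ = 1 − 6Σd² / [n(n²−1)] = 1 − 6×4 / (7×48) = 1 − 24/336 ≈ 0.9286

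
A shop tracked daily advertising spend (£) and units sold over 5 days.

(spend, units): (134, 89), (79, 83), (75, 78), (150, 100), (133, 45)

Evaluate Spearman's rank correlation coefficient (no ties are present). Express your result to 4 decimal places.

0.7000

Rank spend: 4, 2, 1, 5, 3
Rank units: 4, 3, 2, 5, 1
d = rank(spend) − rank(units): 0, -1, -1, 0, 2; Σd² = 6
ρ = 1 − 6Σd² / [n(n²−1)] = 1 − 6×6 / (5×24) = 1 − 36/120 ≈ 0.7000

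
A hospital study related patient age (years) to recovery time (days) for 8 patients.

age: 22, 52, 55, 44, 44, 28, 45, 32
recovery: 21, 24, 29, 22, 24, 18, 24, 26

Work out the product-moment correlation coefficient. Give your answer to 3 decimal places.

0.660

n = 8, Σx = 322, Σy = 188, Σx² = 13918, Σy² = 4494, Σxy = 7745
nΣxy − ΣxΣy = 61960 − 60536 = 1424
nΣx² − (Σx)² = 111344 − 103684 = 7660; nΣy² − (Σy)² = 35952 − 35344 = 608
r = 1424 / √(7660 × 608) = 1424 / 2158.0732 ≈ 0.660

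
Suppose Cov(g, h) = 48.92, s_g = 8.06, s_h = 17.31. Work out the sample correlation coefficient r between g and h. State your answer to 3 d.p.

r = Cov(g,h) / (s_g · s_h) = 48.92 / (8.06 × 17.31)
  = 48.92 / 139.5186 ≈ 0.351

0.351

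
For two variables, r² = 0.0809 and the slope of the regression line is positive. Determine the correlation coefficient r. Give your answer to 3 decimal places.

0.284

|r| = √0.0809 = 0.284
The association is positive, so r = 0.284.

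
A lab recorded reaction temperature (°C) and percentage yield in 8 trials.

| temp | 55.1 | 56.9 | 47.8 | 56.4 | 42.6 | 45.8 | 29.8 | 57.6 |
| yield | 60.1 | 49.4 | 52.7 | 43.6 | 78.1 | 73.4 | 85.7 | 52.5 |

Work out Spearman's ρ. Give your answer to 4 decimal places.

-0.8810

Rank temp: 5, 7, 4, 6, 2, 3, 1, 8
Rank yield: 5, 2, 4, 1, 7, 6, 8, 3
d = rank(temp) − rank(yield): 0, 5, 0, 5, -5, -3, -7, 5; Σd² = 158
ρ = 1 − 6Σd² / [n(n²−1)] = 1 − 6×158 / (8×63) = 1 − 948/504 ≈ -0.8810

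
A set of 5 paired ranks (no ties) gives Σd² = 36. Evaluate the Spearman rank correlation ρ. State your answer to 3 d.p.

ρ = 1 − 6Σd² / [n(n²−1)] = 1 − 6×36 / (5×24)
  = 1 − 216/120 = 1 − 1.8000 ≈ -0.800

-0.800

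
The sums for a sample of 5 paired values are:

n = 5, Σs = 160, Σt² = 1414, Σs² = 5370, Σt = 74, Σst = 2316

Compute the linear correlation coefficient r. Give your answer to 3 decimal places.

r = (nΣst − ΣsΣt) / √[(nΣs² − (Σs)²)(nΣt² − (Σt)²)]
Numerator: 5×2316 − 160×74 = -260
Denominator: √[(26850 − 25600)(7070 − 5476)] = √[1250 × 1594] = 1411.5594
r = -260 / 1411.5594 ≈ -0.184

-0.184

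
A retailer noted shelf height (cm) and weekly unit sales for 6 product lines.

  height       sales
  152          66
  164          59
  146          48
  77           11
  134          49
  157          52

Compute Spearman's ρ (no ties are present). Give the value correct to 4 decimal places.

0.7714

Rank height: 4, 6, 3, 1, 2, 5
Rank sales: 6, 5, 2, 1, 3, 4
d = rank(height) − rank(sales): -2, 1, 1, 0, -1, 1; Σd² = 8
ρ = 1 − 6Σd² / [n(n²−1)] = 1 − 6×8 / (6×35) = 1 − 48/210 ≈ 0.7714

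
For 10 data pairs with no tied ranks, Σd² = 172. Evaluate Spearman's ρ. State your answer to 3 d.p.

-0.042

ρ = 1 − 6Σd² / [n(n²−1)] = 1 − 6×172 / (10×99)
  = 1 − 1032/990 = 1 − 1.0424 ≈ -0.042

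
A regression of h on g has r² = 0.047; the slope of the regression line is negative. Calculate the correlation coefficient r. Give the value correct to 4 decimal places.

-0.2168

|r| = √0.047 = 0.2168
The association is negative, so r = −0.2168.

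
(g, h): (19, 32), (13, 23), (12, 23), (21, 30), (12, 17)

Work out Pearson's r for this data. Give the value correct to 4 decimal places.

n = 5, Σg = 77, Σh = 125, Σg² = 1259, Σh² = 3271, Σgh = 2017
nΣgh − ΣgΣh = 10085 − 9625 = 460
nΣg² − (Σg)² = 6295 − 5929 = 366; nΣh² − (Σh)² = 16355 − 15625 = 730
r = 460 / √(366 × 730) = 460 / 516.8946 ≈ 0.8899

0.8899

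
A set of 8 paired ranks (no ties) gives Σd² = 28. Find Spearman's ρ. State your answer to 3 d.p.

ρ = 1 − 6Σd² / [n(n²−1)] = 1 − 6×28 / (8×63)
  = 1 − 168/504 = 1 − 0.3333 ≈ 0.667

0.667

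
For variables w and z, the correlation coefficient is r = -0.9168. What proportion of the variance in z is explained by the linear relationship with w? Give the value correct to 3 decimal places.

r² = (-0.9168)² = 0.841

0.841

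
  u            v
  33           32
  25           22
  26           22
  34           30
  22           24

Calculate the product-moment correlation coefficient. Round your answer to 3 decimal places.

0.874

n = 5, Σu = 140, Σv = 130, Σu² = 4030, Σv² = 3468, Σuv = 3726
nΣuv − ΣuΣv = 18630 − 18200 = 430
nΣu² − (Σu)² = 20150 − 19600 = 550; nΣv² − (Σv)² = 17340 − 16900 = 440
r = 430 / √(550 × 440) = 430 / 491.9350 ≈ 0.874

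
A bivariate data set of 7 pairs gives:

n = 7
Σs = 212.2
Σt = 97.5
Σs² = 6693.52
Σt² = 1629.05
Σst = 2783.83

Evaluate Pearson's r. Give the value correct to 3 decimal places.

-0.646

r = (nΣst − ΣsΣt) / √[(nΣs² − (Σs)²)(nΣt² − (Σt)²)]
Numerator: 7×2783.83 − 212.2×97.5 = -1202.69
Denominator: √[(46854.64 − 45028.84)(11403.35 − 9506.25)] = √[1825.8 × 1897.1] = 1861.1086
r = -1202.69 / 1861.1086 ≈ -0.646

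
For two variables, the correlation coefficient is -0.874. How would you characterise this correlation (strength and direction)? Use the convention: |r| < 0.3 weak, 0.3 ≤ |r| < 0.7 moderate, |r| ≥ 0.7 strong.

strong negative

r = -0.874 < 0 so the relationship is negative.
|r| = 0.874, which falls in the strong range.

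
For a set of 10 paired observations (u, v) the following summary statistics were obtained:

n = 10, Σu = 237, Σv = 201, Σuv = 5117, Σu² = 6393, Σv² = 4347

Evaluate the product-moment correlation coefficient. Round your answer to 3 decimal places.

0.724

r = (nΣuv − ΣuΣv) / √[(nΣu² − (Σu)²)(nΣv² − (Σv)²)]
Numerator: 10×5117 − 237×201 = 3533
Denominator: √[(63930 − 56169)(43470 − 40401)] = √[7761 × 3069] = 4880.4210
r = 3533 / 4880.4210 ≈ 0.724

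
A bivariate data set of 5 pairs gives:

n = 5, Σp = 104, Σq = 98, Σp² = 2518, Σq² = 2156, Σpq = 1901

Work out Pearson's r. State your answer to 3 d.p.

-0.476

r = (nΣpq − ΣpΣq) / √[(nΣp² − (Σp)²)(nΣq² − (Σq)²)]
Numerator: 5×1901 − 104×98 = -687
Denominator: √[(12590 − 10816)(10780 − 9604)] = √[1774 × 1176] = 1444.3767
r = -687 / 1444.3767 ≈ -0.476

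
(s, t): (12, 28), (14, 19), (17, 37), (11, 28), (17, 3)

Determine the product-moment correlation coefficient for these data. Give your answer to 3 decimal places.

n = 5, Σs = 71, Σt = 115, Σs² = 1039, Σt² = 3307, Σst = 1590
nΣst − ΣsΣt = 7950 − 8165 = -215
nΣs² − (Σs)² = 5195 − 5041 = 154; nΣt² − (Σt)² = 16535 − 13225 = 3310
r = -215 / √(154 × 3310) = -215 / 713.9608 ≈ -0.301

-0.301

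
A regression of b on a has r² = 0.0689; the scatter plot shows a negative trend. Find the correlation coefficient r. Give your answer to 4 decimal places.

-0.2625

|r| = √0.0689 = 0.2625
The association is negative, so r = −0.2625.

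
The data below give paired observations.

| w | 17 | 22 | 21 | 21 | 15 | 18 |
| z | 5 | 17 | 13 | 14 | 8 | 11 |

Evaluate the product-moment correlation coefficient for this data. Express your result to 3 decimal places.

0.873

n = 6, Σw = 114, Σz = 68, Σw² = 2204, Σz² = 864, Σwz = 1344
nΣwz − ΣwΣz = 8064 − 7752 = 312
nΣw² − (Σw)² = 13224 − 12996 = 228; nΣz² − (Σz)² = 5184 − 4624 = 560
r = 312 / √(228 × 560) = 312 / 357.3234 ≈ 0.873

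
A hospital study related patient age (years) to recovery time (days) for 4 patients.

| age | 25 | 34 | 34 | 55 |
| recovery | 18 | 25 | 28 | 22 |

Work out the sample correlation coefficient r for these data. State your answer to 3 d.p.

0.129

n = 4, Σx = 148, Σy = 93, Σx² = 5962, Σy² = 2217, Σxy = 3462
nΣxy − ΣxΣy = 13848 − 13764 = 84
nΣx² − (Σx)² = 23848 − 21904 = 1944; nΣy² − (Σy)² = 8868 − 8649 = 219
r = 84 / √(1944 × 219) = 84 / 652.4845 ≈ 0.129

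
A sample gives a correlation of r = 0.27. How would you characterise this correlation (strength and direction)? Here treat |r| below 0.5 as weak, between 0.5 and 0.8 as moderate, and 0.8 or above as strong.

r = 0.27 > 0 so the relationship is positive.
|r| = 0.27, which falls in the weak range.

weak positive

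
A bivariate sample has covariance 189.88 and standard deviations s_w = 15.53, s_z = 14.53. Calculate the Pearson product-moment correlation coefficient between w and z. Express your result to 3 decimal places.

0.841

r = Cov(w,z) / (s_w · s_z) = 189.88 / (15.53 × 14.53)
  = 189.88 / 225.6509 ≈ 0.841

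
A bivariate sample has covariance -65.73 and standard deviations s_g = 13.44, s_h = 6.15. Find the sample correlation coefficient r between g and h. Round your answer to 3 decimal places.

-0.795

r = Cov(g,h) / (s_g · s_h) = -65.73 / (13.44 × 6.15)
  = -65.73 / 82.6560 ≈ -0.795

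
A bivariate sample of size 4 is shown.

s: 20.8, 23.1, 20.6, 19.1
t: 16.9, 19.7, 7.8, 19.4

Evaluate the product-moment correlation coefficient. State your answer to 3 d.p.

n = 4, Σs = 83.6, Σt = 63.8, Σs² = 1755.42, Σt² = 1110.9, Σst = 1337.81
nΣst − ΣsΣt = 5351.24 − 5333.68 = 17.56
nΣs² − (Σs)² = 7021.68 − 6988.96 = 32.72; nΣt² − (Σt)² = 4443.6 − 4070.44 = 373.16
r = 17.56 / √(32.72 × 373.16) = 17.56 / 110.4979 ≈ 0.159

0.159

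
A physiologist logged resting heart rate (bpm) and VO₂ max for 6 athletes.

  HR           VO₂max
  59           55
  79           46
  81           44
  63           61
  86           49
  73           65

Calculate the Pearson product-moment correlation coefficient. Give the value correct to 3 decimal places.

n = 6, Σx = 441, Σy = 320, Σx² = 32977, Σy² = 17424, Σxy = 23245
nΣxy − ΣxΣy = 139470 − 141120 = -1650
nΣx² − (Σx)² = 197862 − 194481 = 3381; nΣy² − (Σy)² = 104544 − 102400 = 2144
r = -1650 / √(3381 × 2144) = -1650 / 2692.3714 ≈ -0.613

-0.613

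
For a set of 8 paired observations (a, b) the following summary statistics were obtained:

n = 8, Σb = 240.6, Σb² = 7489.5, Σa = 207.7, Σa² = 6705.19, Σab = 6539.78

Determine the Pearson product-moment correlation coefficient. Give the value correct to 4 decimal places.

r = (nΣab − ΣaΣb) / √[(nΣa² − (Σa)²)(nΣb² − (Σb)²)]
Numerator: 8×6539.78 − 207.7×240.6 = 2345.62
Denominator: √[(53641.52 − 43139.29)(59916 − 57888.36)] = √[10502.23 × 2027.64] = 4614.6226
r = 2345.62 / 4614.6226 ≈ 0.5083

0.5083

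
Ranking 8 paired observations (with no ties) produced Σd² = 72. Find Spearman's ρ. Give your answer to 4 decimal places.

ρ = 1 − 6Σd² / [n(n²−1)] = 1 − 6×72 / (8×63)
  = 1 − 432/504 = 1 − 0.85714 ≈ 0.1429

0.1429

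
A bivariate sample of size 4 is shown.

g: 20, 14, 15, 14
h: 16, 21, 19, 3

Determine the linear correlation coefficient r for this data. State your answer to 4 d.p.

0.1684

n = 4, Σg = 63, Σh = 59, Σg² = 1017, Σh² = 1067, Σgh = 941
nΣgh − ΣgΣh = 3764 − 3717 = 47
nΣg² − (Σg)² = 4068 − 3969 = 99; nΣh² − (Σh)² = 4268 − 3481 = 787
r = 47 / √(99 × 787) = 47 / 279.1290 ≈ 0.1684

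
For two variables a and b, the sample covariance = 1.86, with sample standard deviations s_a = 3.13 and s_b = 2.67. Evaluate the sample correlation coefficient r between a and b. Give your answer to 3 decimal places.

0.223

r = Cov(a,b) / (s_a · s_b) = 1.86 / (3.13 × 2.67)
  = 1.86 / 8.3571 ≈ 0.223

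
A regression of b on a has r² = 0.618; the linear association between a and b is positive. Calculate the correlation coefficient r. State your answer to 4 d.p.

|r| = √0.618 = 0.7861
The association is positive, so r = 0.7861.

0.7861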